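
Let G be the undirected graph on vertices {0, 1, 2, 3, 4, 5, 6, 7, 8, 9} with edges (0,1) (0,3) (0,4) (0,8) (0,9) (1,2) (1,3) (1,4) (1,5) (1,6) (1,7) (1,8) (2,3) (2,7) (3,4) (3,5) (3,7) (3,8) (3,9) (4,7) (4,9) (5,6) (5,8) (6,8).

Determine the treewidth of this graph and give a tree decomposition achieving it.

Treewidth 3.
One such decomposition:
Bags: B1 = {0, 1, 3, 4}  B2 = {1, 3, 4, 7}  B3 = {0, 1, 3, 8}  B4 = {1, 3, 5, 8}  B5 = {1, 5, 6, 8}  B6 = {1, 2, 3, 7}  B7 = {0, 3, 4, 9}
Tree: B1–B2, B1–B3, B3–B4, B4–B5, B2–B6, B1–B7

The largest bag has 4 vertices, giving width 3; this decomposition certifies tw(G) ≤ 3. On the other hand G contains the 4-clique {0, 1, 3, 8}. A clique must lie in a single bag of any decomposition, so no decomposition can have width below 3. Hence tw(G) = 3 exactly.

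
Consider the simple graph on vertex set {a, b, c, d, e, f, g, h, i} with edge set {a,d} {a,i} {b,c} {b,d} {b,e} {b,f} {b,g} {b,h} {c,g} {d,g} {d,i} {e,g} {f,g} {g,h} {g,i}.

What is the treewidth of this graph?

2

A width-2 tree decomposition is:
Bags: B1 = {b, c, g}  B2 = {b, e, g}  B3 = {b, d, g}  B4 = {d, g, i}  B5 = {a, d, i}  B6 = {b, g, h}  B7 = {b, f, g}
Tree: B1–B2, B2–B3, B3–B4, B4–B5, B3–B6, B3–B7
The largest bag has 3 vertices, giving width 2; this decomposition certifies tw(G) ≤ 2. On the other hand G contains the 3-clique {b, d, g}. A clique must lie in a single bag of any decomposition, so no decomposition can have width below 2. The upper and lower bounds meet at 2, so that is the treewidth.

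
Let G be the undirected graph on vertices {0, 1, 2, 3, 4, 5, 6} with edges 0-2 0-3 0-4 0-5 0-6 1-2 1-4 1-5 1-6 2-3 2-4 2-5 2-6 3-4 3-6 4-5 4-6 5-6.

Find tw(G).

4

A width-4 tree decomposition is:
Bags: B1 = {1, 2, 4, 5, 6}  B2 = {0, 2, 4, 5, 6}  B3 = {0, 2, 3, 4, 6}
Tree: B1–B2, B2–B3
The largest bag has 5 vertices, giving width 4; this decomposition certifies tw(G) ≤ 4. On the other hand G contains the 5-clique {0, 2, 3, 4, 6}. A clique must lie in a single bag of any decomposition, so no decomposition can have width below 4. The upper and lower bounds meet at 4, so that is the treewidth.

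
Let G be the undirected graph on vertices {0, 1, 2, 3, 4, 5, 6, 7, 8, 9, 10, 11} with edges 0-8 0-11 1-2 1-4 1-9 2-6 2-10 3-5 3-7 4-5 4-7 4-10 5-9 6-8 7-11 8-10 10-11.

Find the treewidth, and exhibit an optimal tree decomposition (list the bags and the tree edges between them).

Treewidth 3.
One such decomposition:
Bags: B1 = {0, 6, 8, 11}  B2 = {6, 8, 10, 11}  B3 = {2, 6, 10, 11}  B4 = {2, 7, 10, 11}  B5 = {2, 4, 7, 10}  B6 = {1, 2, 4, 7}  B7 = {1, 3, 4, 7}  B8 = {1, 3, 4, 5}  B9 = {1, 3, 5, 9}
Tree: B1–B2, B2–B3, B3–B4, B4–B5, B5–B6, B6–B7, B7–B8, B8–B9

Every bag has size at most 4, so the width is 4 − 1 = 3 and tw(G) ≤ 3. For the lower bound: the 4 vertex sets {0,6,8}, {11}, {10}, {1,2,4,7} are disjoint, each induces a connected subgraph, and every pair is joined by at least one edge of G. Contracting each set to a single vertex therefore yields K_{4} as a minor, and since treewidth is minor-monotone, tw(G) ≥ tw(K_{4}) = 3. Therefore the treewidth is 3.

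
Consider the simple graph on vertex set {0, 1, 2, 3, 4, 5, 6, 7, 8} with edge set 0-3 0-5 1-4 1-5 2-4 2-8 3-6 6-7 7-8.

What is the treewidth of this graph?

2

A width-2 tree decomposition is:
Bags: B1 = {1, 4, 5}  B2 = {0, 4, 5}  B3 = {0, 3, 4}  B4 = {3, 4, 6}  B5 = {4, 6, 7}  B6 = {4, 7, 8}  B7 = {2, 4, 8}
Tree: B1–B2, B2–B3, B3–B4, B4–B5, B5–B6, B6–B7
Each bag holds 3 vertices, so the decomposition has width 2, which upper-bounds the treewidth. For the lower bound, G contains the cycle 4–1–5–0–3–6–7–8–2–4, so G is not a forest; only forests have treewidth ≤ 1, hence tw(G) ≥ 2. The upper and lower bounds meet at 2, so that is the treewidth.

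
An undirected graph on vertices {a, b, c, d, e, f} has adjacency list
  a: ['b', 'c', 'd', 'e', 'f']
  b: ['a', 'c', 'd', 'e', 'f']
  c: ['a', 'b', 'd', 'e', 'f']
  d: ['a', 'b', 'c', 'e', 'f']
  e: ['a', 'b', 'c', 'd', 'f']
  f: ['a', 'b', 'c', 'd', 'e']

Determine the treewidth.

5

A width-5 tree decomposition is:
Bags: B1 = {a, b, c, d, e, f}
Tree: (single bag)
With just one bag of size 6, the width is 6 − 1 = 5, so tw(G) ≤ 5. On the other hand G contains the 6-clique {a, b, c, d, e, f}. A clique must lie in a single bag of any decomposition, so no decomposition can have width below 5. Therefore the treewidth is 5.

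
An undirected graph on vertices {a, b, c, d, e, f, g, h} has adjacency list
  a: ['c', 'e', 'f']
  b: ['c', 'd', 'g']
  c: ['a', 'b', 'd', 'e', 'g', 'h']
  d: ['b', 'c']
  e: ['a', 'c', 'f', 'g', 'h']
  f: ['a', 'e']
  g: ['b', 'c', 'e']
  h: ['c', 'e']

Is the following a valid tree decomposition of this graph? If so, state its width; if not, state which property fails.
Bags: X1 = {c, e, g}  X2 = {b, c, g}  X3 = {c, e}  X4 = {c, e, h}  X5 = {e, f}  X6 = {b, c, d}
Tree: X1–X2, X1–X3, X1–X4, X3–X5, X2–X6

A tree decomposition must satisfy three properties: every vertex lies in some bag; for every edge, both endpoints lie together in some bag; and for every vertex, the bags containing it form a connected subtree. Here vertex a appears in no bag, so the decomposition is invalid.

No — vertex a appears in no bag.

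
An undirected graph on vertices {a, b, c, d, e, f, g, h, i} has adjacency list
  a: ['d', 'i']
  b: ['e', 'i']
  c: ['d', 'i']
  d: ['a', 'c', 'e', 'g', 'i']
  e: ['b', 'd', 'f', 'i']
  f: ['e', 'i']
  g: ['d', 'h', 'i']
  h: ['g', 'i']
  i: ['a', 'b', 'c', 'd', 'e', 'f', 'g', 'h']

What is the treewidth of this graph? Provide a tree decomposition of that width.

Treewidth 2.
One optimal decomposition is:
Bags: B1 = {d, g, i}  B2 = {c, d, i}  B3 = {a, d, i}  B4 = {d, e, i}  B5 = {b, e, i}  B6 = {e, f, i}  B7 = {g, h, i}
Tree: B1–B2, B2–B3, B2–B4, B4–B5, B5–B6, B1–B7

The largest bag has 3 vertices, giving width 2; this decomposition certifies tw(G) ≤ 2. Conversely, {d, g, i} is a clique of size 3, and the vertices of any clique must share a bag in every tree decomposition; so some bag has ≥ 3 vertices and tw(G) ≥ 2. Hence tw(G) = 2 exactly.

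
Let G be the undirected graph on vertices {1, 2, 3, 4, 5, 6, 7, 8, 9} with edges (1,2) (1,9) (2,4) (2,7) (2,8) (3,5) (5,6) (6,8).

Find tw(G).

A width-1 tree decomposition is:
Bags: B1 = {2, 8}  B2 = {2, 4}  B3 = {6, 8}  B4 = {5, 6}  B5 = {2, 7}  B6 = {1, 2}  B7 = {3, 5}  B8 = {1, 9}
Tree: B1–B2, B1–B3, B3–B4, B1–B5, B1–B6, B4–B7, B6–B8
Every bag has size at most 2, so the width is 2 − 1 = 1 and tw(G) ≤ 1. G has an edge, so its treewidth is at least 1. Therefore the treewidth is 1.

1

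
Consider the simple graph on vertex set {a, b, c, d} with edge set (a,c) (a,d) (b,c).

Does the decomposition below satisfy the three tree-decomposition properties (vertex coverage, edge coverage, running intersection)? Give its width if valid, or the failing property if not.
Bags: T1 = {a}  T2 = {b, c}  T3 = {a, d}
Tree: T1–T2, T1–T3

No — edge (c,a) lies in no bag.

A tree decomposition must satisfy three properties: every vertex lies in some bag; for every edge, both endpoints lie together in some bag; and for every vertex, the bags containing it form a connected subtree. Here edge (c,a) lies in no bag, so the decomposition is invalid.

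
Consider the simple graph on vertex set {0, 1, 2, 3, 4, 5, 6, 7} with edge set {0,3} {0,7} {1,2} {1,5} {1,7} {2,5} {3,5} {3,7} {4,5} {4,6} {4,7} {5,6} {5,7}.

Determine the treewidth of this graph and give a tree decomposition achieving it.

Every bag has size at most 3, so the width is 3 − 1 = 2 and tw(G) ≤ 2. Conversely, {0, 3, 7} is a clique of size 3, and the vertices of any clique must share a bag in every tree decomposition; so some bag has ≥ 3 vertices and tw(G) ≥ 2. Hence tw(G) = 2 exactly.

Treewidth 2.
One such decomposition:
Bags: B1 = {3, 5, 7}  B2 = {1, 5, 7}  B3 = {1, 2, 5}  B4 = {4, 5, 7}  B5 = {4, 5, 6}  B6 = {0, 3, 7}
Tree: B1–B2, B2–B3, B2–B4, B4–B5, B1–B6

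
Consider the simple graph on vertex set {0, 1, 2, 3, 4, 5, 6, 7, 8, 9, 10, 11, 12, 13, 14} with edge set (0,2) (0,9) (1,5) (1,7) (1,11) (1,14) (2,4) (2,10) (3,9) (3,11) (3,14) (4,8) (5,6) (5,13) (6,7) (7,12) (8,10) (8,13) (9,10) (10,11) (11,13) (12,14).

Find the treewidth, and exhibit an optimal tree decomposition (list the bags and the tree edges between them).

Treewidth 3.
One optimal decomposition is:
Bags: B1 = {6, 7, 12, 14}  B2 = {1, 6, 7, 14}  B3 = {1, 5, 6, 14}  B4 = {1, 3, 5, 14}  B5 = {1, 3, 5, 11}  B6 = {3, 5, 11, 13}  B7 = {3, 9, 11, 13}  B8 = {9, 10, 11, 13}  B9 = {8, 9, 10, 13}  B10 = {0, 8, 9, 10}  B11 = {0, 2, 8, 10}  B12 = {0, 2, 4, 8}
Tree: B1–B2, B2–B3, B3–B4, B4–B5, B5–B6, B6–B7, B7–B8, B8–B9, B9–B10, B10–B11, B11–B12

The largest bag has 4 vertices, giving width 3; this decomposition certifies tw(G) ≤ 3. For the lower bound: the 4 vertex sets {6,7,12}, {14}, {1}, {3,5,11,13} are disjoint, each induces a connected subgraph, and every pair is joined by at least one edge of G. Contracting each set to a single vertex therefore yields K_{4} as a minor, and since treewidth is minor-monotone, tw(G) ≥ tw(K_{4}) = 3. Combining the bounds, tw(G) = 3.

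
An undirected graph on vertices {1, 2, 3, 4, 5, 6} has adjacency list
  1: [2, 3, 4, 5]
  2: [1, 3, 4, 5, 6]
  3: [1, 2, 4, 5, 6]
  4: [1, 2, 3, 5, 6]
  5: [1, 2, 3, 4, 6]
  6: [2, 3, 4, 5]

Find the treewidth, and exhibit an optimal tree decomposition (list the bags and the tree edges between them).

The largest bag has 5 vertices, giving width 4; this decomposition certifies tw(G) ≤ 4. On the other hand G contains the 5-clique {1, 2, 3, 4, 5}. A clique must lie in a single bag of any decomposition, so no decomposition can have width below 4. Hence tw(G) = 4 exactly.

Treewidth 4.
Bags: B1 = {1, 2, 3, 4, 5}  B2 = {2, 3, 4, 5, 6}
Tree: B1–B2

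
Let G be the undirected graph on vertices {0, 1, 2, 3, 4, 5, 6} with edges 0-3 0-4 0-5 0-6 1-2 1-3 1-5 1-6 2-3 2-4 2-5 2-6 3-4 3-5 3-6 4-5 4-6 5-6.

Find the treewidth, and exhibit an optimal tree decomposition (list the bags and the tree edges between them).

Treewidth 4.
One optimal decomposition is:
Bags: B1 = {1, 2, 3, 5, 6}  B2 = {2, 3, 4, 5, 6}  B3 = {0, 3, 4, 5, 6}
Tree: B1–B2, B2–B3

Each bag holds 5 vertices, so the decomposition has width 4, which upper-bounds the treewidth. Conversely, {0, 3, 4, 5, 6} is a clique of size 5, and the vertices of any clique must share a bag in every tree decomposition; so some bag has ≥ 5 vertices and tw(G) ≥ 4. Combining the bounds, tw(G) = 4.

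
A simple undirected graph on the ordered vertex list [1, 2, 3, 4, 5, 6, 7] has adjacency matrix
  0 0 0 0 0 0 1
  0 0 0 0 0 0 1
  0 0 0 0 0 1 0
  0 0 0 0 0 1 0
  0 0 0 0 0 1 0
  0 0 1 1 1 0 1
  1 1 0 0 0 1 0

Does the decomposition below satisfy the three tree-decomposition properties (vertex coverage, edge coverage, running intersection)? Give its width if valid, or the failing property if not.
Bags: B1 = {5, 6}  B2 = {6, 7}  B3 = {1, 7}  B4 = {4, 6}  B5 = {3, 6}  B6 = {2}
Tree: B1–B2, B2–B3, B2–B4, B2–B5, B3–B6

A tree decomposition must satisfy three properties: every vertex lies in some bag; for every edge, both endpoints lie together in some bag; and for every vertex, the bags containing it form a connected subtree. Here edge (7,2) lies in no bag, so the decomposition is invalid.

No — edge (7,2) lies in no bag.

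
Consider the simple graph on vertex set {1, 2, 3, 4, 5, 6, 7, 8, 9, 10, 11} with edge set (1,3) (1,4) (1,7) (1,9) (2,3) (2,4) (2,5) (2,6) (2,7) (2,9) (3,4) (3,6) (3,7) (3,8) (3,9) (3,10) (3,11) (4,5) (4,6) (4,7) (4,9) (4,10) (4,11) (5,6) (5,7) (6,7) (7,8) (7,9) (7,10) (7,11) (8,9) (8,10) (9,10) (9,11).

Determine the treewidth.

A width-4 tree decomposition is:
Bags: B1 = {3, 4, 7, 9, 10}  B2 = {3, 7, 8, 9, 10}  B3 = {2, 3, 4, 7, 9}  B4 = {3, 4, 7, 9, 11}  B5 = {1, 3, 4, 7, 9}  B6 = {2, 3, 4, 6, 7}  B7 = {2, 4, 5, 6, 7}
Tree: B1–B2, B1–B3, B3–B4, B3–B5, B3–B6, B6–B7
The largest bag has 5 vertices, giving width 4; this decomposition certifies tw(G) ≤ 4. Conversely, {3, 7, 8, 9, 10} is a clique of size 5, and the vertices of any clique must share a bag in every tree decomposition; so some bag has ≥ 5 vertices and tw(G) ≥ 4. Hence tw(G) = 4 exactly.

4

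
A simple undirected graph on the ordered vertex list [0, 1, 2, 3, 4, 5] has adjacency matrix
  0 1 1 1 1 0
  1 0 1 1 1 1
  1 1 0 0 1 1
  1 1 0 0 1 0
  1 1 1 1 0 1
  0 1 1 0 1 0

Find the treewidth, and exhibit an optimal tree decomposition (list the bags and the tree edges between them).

Treewidth 3.
One optimal decomposition is:
Bags: B1 = {0, 1, 2, 4}  B2 = {0, 1, 3, 4}  B3 = {1, 2, 4, 5}
Tree: B1–B2, B1–B3

Each bag holds 4 vertices, so the decomposition has width 3, which upper-bounds the treewidth. Conversely, {0, 1, 2, 4} is a clique of size 4, and the vertices of any clique must share a bag in every tree decomposition; so some bag has ≥ 4 vertices and tw(G) ≥ 3. Combining the bounds, tw(G) = 3.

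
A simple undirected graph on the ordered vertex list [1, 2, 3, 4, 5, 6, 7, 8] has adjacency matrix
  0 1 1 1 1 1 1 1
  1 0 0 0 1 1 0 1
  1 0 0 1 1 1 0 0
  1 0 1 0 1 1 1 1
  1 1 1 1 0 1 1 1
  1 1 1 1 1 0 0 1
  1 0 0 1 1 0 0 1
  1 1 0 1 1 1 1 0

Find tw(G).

A width-4 tree decomposition is:
Bags: B1 = {1, 2, 5, 6, 8}  B2 = {1, 4, 5, 6, 8}  B3 = {1, 4, 5, 7, 8}  B4 = {1, 3, 4, 5, 6}
Tree: B1–B2, B2–B3, B2–B4
Each bag holds 5 vertices, so the decomposition has width 4, which upper-bounds the treewidth. For the lower bound, the 5 vertices {1, 2, 5, 6, 8} are pairwise adjacent, and any tree decomposition puts a clique entirely inside one bag — forcing width ≥ 4. The upper and lower bounds meet at 4, so that is the treewidth.

4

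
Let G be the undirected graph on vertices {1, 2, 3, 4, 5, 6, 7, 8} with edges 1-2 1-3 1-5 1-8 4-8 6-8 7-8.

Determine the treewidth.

A width-1 tree decomposition is:
Bags: B1 = {1, 8}  B2 = {1, 5}  B3 = {1, 2}  B4 = {6, 8}  B5 = {1, 3}  B6 = {7, 8}  B7 = {4, 8}
Tree: B1–B2, B1–B3, B1–B4, B2–B5, B1–B6, B4–B7
Every bag has size at most 2, so the width is 2 − 1 = 1 and tw(G) ≤ 1. Since G has at least one edge (e.g. 8–1), it is not an edgeless graph, so tw(G) ≥ 1. Therefore the treewidth is 1.

1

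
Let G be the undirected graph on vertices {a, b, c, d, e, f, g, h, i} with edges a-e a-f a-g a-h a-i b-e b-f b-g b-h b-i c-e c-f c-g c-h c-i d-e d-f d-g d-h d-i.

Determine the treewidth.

4

A width-4 tree decomposition is:
Bags: B1 = {a, b, c, d, e}  B2 = {a, b, c, d, h}  B3 = {a, b, c, d, g}  B4 = {a, b, c, d, i}  B5 = {a, b, c, d, f}
Tree: B1–B2, B2–B3, B3–B4, B4–B5
Each bag holds 5 vertices, so the decomposition has width 4, which upper-bounds the treewidth. For the lower bound: the 5 vertex sets {c,e}, {a,h}, {b,g}, {d}, {i} are disjoint, each induces a connected subgraph, and every pair is joined by at least one edge of G. Contracting each set to a single vertex therefore yields K_{5} as a minor, and since treewidth is minor-monotone, tw(G) ≥ tw(K_{5}) = 4. The upper and lower bounds meet at 4, so that is the treewidth.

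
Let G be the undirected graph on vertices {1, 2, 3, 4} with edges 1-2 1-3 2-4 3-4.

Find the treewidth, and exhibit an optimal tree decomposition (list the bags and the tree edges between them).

Every bag has size at most 3, so the width is 3 − 1 = 2 and tw(G) ≤ 2. For the lower bound, G contains the cycle 3–1–2–4–3, so G is not a forest; only forests have treewidth ≤ 1, hence tw(G) ≥ 2. Therefore the treewidth is 2.

Treewidth 2.
Bags: B1 = {1, 2, 3}  B2 = {2, 3, 4}
Tree: B1–B2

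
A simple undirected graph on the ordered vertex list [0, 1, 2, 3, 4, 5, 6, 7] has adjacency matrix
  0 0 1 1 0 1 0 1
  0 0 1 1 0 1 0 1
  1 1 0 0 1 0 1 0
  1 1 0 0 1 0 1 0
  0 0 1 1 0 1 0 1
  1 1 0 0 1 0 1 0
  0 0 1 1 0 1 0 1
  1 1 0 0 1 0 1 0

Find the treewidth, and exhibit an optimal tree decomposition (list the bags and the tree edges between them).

Treewidth 4.
One optimal decomposition is:
Bags: B1 = {2, 3, 4, 5, 7}  B2 = {0, 2, 3, 5, 7}  B3 = {1, 2, 3, 5, 7}  B4 = {2, 3, 5, 6, 7}
Tree: B1–B2, B2–B3, B3–B4

Each bag holds 5 vertices, so the decomposition has width 4, which upper-bounds the treewidth. For the lower bound: the 5 vertex sets {4,7}, {0,5}, {1,3}, {2}, {6} are disjoint, each induces a connected subgraph, and every pair is joined by at least one edge of G. Contracting each set to a single vertex therefore yields K_{5} as a minor, and since treewidth is minor-monotone, tw(G) ≥ tw(K_{5}) = 4. The upper and lower bounds meet at 4, so that is the treewidth.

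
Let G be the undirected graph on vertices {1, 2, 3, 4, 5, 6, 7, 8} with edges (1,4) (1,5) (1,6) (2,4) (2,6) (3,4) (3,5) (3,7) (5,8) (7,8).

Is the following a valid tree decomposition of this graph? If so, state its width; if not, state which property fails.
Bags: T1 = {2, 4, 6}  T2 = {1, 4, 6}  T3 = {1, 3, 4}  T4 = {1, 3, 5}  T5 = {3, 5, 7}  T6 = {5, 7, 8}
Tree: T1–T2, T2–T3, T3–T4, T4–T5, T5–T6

Every vertex of G appears in some bag (union = {1, 2, 3, 4, 5, 6, 7, 8}); every edge is covered by a bag; and for each vertex v the set of bags containing v is connected in the bag tree. The decomposition is therefore valid. The largest bag has 3 vertices, so the width is 2.

Yes; width 2.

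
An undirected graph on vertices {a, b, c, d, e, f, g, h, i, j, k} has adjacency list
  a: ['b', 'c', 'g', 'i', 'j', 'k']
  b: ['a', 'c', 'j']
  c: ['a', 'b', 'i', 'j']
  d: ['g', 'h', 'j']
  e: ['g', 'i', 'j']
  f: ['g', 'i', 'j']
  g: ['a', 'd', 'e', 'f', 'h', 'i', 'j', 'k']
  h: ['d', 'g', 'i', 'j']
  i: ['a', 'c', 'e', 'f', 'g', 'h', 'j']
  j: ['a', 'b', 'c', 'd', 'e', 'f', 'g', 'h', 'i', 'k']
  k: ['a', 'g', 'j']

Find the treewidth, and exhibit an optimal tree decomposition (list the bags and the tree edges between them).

The largest bag has 4 vertices, giving width 3; this decomposition certifies tw(G) ≤ 3. Conversely, {d, g, h, j} is a clique of size 4, and the vertices of any clique must share a bag in every tree decomposition; so some bag has ≥ 4 vertices and tw(G) ≥ 3. Hence tw(G) = 3 exactly.

Treewidth 3.
Bags: B1 = {a, g, i, j}  B2 = {e, g, i, j}  B3 = {a, g, j, k}  B4 = {g, h, i, j}  B5 = {a, c, i, j}  B6 = {f, g, i, j}  B7 = {d, g, h, j}  B8 = {a, b, c, j}
Tree: B1–B2, B1–B3, B2–B4, B1–B5, B1–B6, B4–B7, B5–B8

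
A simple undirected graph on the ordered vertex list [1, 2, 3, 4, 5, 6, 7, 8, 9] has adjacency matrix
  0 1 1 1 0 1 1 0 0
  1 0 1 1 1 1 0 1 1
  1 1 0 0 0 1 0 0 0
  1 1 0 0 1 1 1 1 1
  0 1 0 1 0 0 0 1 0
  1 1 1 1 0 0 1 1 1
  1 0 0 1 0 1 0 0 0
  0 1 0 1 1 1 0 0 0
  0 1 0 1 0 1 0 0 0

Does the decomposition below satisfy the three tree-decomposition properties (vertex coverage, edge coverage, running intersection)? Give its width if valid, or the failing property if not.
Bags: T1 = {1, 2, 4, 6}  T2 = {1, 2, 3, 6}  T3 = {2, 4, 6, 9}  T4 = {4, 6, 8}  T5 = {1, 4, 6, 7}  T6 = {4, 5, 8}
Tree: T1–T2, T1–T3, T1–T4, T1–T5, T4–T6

No — edge (2,8) lies in no bag.

A tree decomposition must satisfy three properties: every vertex lies in some bag; for every edge, both endpoints lie together in some bag; and for every vertex, the bags containing it form a connected subtree. Here edge (2,8) lies in no bag, so the decomposition is invalid.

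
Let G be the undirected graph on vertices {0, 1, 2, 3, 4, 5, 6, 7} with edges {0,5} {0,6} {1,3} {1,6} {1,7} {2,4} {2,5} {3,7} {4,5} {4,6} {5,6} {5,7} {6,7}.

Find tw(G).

2

A width-2 tree decomposition is:
Bags: B1 = {4, 5, 6}  B2 = {5, 6, 7}  B3 = {0, 5, 6}  B4 = {2, 4, 5}  B5 = {1, 6, 7}  B6 = {1, 3, 7}
Tree: B1–B2, B1–B3, B1–B4, B2–B5, B5–B6
Each bag holds 3 vertices, so the decomposition has width 2, which upper-bounds the treewidth. Conversely, {1, 3, 7} is a clique of size 3, and the vertices of any clique must share a bag in every tree decomposition; so some bag has ≥ 3 vertices and tw(G) ≥ 2. Hence tw(G) = 2 exactly.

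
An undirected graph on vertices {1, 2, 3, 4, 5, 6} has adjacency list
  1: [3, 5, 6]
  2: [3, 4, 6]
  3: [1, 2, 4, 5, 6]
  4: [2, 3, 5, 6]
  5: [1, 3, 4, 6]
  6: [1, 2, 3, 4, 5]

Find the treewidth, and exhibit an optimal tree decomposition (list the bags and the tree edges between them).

The largest bag has 4 vertices, giving width 3; this decomposition certifies tw(G) ≤ 3. On the other hand G contains the 4-clique {1, 3, 5, 6}. A clique must lie in a single bag of any decomposition, so no decomposition can have width below 3. Therefore the treewidth is 3.

Treewidth 3.
Bags: B1 = {2, 3, 4, 6}  B2 = {3, 4, 5, 6}  B3 = {1, 3, 5, 6}
Tree: B1–B2, B2–B3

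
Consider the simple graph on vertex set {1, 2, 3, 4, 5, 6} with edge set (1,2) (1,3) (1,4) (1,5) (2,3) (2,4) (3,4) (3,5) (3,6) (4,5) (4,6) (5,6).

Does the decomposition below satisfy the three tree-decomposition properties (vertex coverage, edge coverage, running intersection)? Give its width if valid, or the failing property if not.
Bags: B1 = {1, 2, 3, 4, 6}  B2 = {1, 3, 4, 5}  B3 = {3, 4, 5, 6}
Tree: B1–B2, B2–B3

No — bags containing vertex 6 are not connected in the tree.

A tree decomposition must satisfy three properties: every vertex lies in some bag; for every edge, both endpoints lie together in some bag; and for every vertex, the bags containing it form a connected subtree. Here bags containing vertex 6 are not connected in the tree, so the decomposition is invalid.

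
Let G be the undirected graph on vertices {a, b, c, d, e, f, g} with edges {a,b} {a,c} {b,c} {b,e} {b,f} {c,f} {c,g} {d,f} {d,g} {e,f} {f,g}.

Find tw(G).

A width-2 tree decomposition is:
Bags: B1 = {b, c, f}  B2 = {a, b, c}  B3 = {b, e, f}  B4 = {c, f, g}  B5 = {d, f, g}
Tree: B1–B2, B1–B3, B1–B4, B4–B5
The largest bag has 3 vertices, giving width 2; this decomposition certifies tw(G) ≤ 2. For the lower bound, the 3 vertices {a, b, c} are pairwise adjacent, and any tree decomposition puts a clique entirely inside one bag — forcing width ≥ 2. The upper and lower bounds meet at 2, so that is the treewidth.

2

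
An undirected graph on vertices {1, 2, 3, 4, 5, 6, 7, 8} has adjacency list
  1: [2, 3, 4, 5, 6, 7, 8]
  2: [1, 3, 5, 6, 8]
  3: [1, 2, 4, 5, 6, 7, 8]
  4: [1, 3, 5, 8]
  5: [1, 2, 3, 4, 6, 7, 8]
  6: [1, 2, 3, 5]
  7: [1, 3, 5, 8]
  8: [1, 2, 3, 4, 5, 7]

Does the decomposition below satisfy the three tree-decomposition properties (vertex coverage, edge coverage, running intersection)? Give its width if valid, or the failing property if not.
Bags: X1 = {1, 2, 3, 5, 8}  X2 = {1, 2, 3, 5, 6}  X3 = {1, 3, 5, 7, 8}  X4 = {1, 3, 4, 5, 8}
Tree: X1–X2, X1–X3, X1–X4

Checking the three conditions: (i) the bags cover all of {1, 2, 3, 4, 5, 6, 7, 8}; (ii) for each edge, some bag contains both endpoints; (iii) the bags containing any fixed vertex form a subtree. All hold, so the decomposition is valid with width 5 − 1 = 4.

Yes; width 4.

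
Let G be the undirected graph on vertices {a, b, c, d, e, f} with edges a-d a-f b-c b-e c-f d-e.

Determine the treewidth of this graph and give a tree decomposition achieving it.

Treewidth 2.
One optimal decomposition is:
Bags: B1 = {a, d, e}  B2 = {a, b, e}  B3 = {a, b, c}  B4 = {a, c, f}
Tree: B1–B2, B2–B3, B3–B4

Each bag holds 3 vertices, so the decomposition has width 2, which upper-bounds the treewidth. For the lower bound, G contains the cycle a–d–e–b–c–f–a, so G is not a forest; only forests have treewidth ≤ 1, hence tw(G) ≥ 2. Therefore the treewidth is 2.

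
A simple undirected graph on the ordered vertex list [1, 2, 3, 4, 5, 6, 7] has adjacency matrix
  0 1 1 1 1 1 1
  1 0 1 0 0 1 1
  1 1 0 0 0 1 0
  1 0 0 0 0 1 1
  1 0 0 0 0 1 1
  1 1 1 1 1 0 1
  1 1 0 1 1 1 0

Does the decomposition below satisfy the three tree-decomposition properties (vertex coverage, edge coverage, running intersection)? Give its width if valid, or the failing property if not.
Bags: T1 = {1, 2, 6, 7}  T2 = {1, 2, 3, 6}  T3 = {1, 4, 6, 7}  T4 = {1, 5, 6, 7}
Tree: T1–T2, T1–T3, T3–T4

Yes; width 3.

Checking the three conditions: (i) the bags cover all of {1, 2, 3, 4, 5, 6, 7}; (ii) for each edge, some bag contains both endpoints; (iii) the bags containing any fixed vertex form a subtree. All hold, so the decomposition is valid with width 4 − 1 = 3.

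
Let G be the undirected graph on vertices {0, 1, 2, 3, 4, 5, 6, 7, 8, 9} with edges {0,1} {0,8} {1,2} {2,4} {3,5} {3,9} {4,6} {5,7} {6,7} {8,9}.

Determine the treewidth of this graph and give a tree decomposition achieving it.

The largest bag has 3 vertices, giving width 2; this decomposition certifies tw(G) ≤ 2. For the lower bound, G contains the cycle 9–8–0–1–2–4–6–7–5–3–9, so G is not a forest; only forests have treewidth ≤ 1, hence tw(G) ≥ 2. The upper and lower bounds meet at 2, so that is the treewidth.

Treewidth 2.
One such decomposition:
Bags: B1 = {0, 8, 9}  B2 = {0, 1, 9}  B3 = {1, 2, 9}  B4 = {2, 4, 9}  B5 = {4, 6, 9}  B6 = {6, 7, 9}  B7 = {5, 7, 9}  B8 = {3, 5, 9}
Tree: B1–B2, B2–B3, B3–B4, B4–B5, B5–B6, B6–B7, B7–B8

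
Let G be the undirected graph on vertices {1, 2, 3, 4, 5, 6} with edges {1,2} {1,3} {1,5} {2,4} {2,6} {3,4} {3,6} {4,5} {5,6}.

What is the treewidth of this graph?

A width-3 tree decomposition is:
Bags: B1 = {2, 3, 4, 5}  B2 = {2, 3, 5, 6}  B3 = {1, 2, 3, 5}
Tree: B1–B2, B2–B3
The largest bag has 4 vertices, giving width 3; this decomposition certifies tw(G) ≤ 3. For the lower bound: the 4 vertex sets {3,4}, {2,6}, {5}, {1} are disjoint, each induces a connected subgraph, and every pair is joined by at least one edge of G. Contracting each set to a single vertex therefore yields K_{4} as a minor, and since treewidth is minor-monotone, tw(G) ≥ tw(K_{4}) = 3. Combining the bounds, tw(G) = 3.

3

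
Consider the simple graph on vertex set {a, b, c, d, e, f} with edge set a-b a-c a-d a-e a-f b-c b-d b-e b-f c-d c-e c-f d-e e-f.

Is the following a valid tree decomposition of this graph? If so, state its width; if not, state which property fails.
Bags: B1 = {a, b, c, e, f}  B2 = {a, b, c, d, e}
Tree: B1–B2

Yes; width 4.

Checking the three conditions: (i) the bags cover all of {a, b, c, d, e, f}; (ii) for each edge, some bag contains both endpoints; (iii) the bags containing any fixed vertex form a subtree. All hold, so the decomposition is valid with width 5 − 1 = 4.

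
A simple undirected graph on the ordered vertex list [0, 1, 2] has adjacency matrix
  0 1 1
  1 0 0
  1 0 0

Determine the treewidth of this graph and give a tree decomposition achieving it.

The largest bag has 2 vertices, giving width 1; this decomposition certifies tw(G) ≤ 1. G has an edge, so its treewidth is at least 1. Hence tw(G) = 1 exactly.

Treewidth 1.
Bags: B1 = {0, 1}  B2 = {0, 2}
Tree: B1–B2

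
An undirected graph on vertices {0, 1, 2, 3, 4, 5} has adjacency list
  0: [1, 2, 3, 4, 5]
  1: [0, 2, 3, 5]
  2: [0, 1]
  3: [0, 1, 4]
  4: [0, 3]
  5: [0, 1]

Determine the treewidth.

2

A width-2 tree decomposition is:
Bags: B1 = {0, 1, 3}  B2 = {0, 1, 2}  B3 = {0, 1, 5}  B4 = {0, 3, 4}
Tree: B1–B2, B1–B3, B1–B4
Every bag has size at most 3, so the width is 3 − 1 = 2 and tw(G) ≤ 2. For the lower bound, the 3 vertices {0, 1, 2} are pairwise adjacent, and any tree decomposition puts a clique entirely inside one bag — forcing width ≥ 2. Hence tw(G) = 2 exactly.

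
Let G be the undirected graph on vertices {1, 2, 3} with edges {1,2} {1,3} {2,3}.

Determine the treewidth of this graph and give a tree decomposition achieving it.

A single bag containing all 3 vertices is trivially a valid decomposition of width 2. Conversely, {1, 2, 3} is a clique of size 3, and the vertices of any clique must share a bag in every tree decomposition; so some bag has ≥ 3 vertices and tw(G) ≥ 2. The upper and lower bounds meet at 2, so that is the treewidth.

Treewidth 2.
One such decomposition:
Bags: B1 = {1, 2, 3}
Tree: (single bag)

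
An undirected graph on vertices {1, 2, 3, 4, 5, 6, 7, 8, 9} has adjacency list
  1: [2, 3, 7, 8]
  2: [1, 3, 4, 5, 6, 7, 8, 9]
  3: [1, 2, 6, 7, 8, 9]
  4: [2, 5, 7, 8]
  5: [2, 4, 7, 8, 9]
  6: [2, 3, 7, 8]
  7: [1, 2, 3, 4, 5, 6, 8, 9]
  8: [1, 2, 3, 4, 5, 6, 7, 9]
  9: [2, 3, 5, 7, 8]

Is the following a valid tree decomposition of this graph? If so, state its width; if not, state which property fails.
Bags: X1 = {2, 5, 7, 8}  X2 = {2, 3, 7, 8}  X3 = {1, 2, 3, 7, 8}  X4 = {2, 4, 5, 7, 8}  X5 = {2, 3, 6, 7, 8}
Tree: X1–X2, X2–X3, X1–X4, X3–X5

No — vertex 9 appears in no bag.

A tree decomposition must satisfy three properties: every vertex lies in some bag; for every edge, both endpoints lie together in some bag; and for every vertex, the bags containing it form a connected subtree. Here vertex 9 appears in no bag, so the decomposition is invalid.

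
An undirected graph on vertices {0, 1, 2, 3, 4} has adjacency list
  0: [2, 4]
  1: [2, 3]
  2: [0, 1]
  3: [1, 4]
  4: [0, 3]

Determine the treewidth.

2

A width-2 tree decomposition is:
Bags: B1 = {0, 3, 4}  B2 = {0, 2, 3}  B3 = {1, 2, 3}
Tree: B1–B2, B2–B3
The largest bag has 3 vertices, giving width 2; this decomposition certifies tw(G) ≤ 2. The edges 3–4–0–2–1–3 form a cycle, so G is not a tree and its treewidth is at least 2. Combining the bounds, tw(G) = 2.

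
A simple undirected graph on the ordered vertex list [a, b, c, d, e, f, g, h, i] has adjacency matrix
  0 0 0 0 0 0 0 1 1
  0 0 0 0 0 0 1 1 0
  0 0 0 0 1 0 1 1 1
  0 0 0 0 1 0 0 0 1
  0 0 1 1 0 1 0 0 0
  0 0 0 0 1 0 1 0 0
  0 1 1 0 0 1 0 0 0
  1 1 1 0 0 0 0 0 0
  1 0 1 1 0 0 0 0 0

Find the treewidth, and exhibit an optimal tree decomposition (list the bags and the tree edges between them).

Treewidth 3.
One optimal decomposition is:
Bags: B1 = {a, b, h, i}  B2 = {b, c, h, i}  B3 = {b, c, g, i}  B4 = {c, d, g, i}  B5 = {c, d, e, g}  B6 = {d, e, f, g}
Tree: B1–B2, B2–B3, B3–B4, B4–B5, B5–B6

Every bag has size at most 4, so the width is 4 − 1 = 3 and tw(G) ≤ 3. For the lower bound: the 4 vertex sets {a,b,h}, {i}, {c}, {d,e,f,g} are disjoint, each induces a connected subgraph, and every pair is joined by at least one edge of G. Contracting each set to a single vertex therefore yields K_{4} as a minor, and since treewidth is minor-monotone, tw(G) ≥ tw(K_{4}) = 3. Hence tw(G) = 3 exactly.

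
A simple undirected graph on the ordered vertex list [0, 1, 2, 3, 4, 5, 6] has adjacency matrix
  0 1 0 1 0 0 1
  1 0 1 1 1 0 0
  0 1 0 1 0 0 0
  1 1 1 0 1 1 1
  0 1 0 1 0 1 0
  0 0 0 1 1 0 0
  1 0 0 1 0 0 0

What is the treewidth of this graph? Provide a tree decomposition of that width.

Treewidth 2.
Bags: B1 = {1, 2, 3}  B2 = {1, 3, 4}  B3 = {3, 4, 5}  B4 = {0, 1, 3}  B5 = {0, 3, 6}
Tree: B1–B2, B2–B3, B2–B4, B4–B5

Every bag has size at most 3, so the width is 3 − 1 = 2 and tw(G) ≤ 2. On the other hand G contains the 3-clique {0, 1, 3}. A clique must lie in a single bag of any decomposition, so no decomposition can have width below 2. Hence tw(G) = 2 exactly.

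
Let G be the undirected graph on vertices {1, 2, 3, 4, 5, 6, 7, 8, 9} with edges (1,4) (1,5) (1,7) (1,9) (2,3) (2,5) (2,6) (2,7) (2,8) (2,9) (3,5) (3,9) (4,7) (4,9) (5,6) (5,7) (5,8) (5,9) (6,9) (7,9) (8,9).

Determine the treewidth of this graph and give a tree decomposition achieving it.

Treewidth 3.
One optimal decomposition is:
Bags: B1 = {2, 5, 7, 9}  B2 = {2, 5, 8, 9}  B3 = {2, 3, 5, 9}  B4 = {1, 5, 7, 9}  B5 = {2, 5, 6, 9}  B6 = {1, 4, 7, 9}
Tree: B1–B2, B2–B3, B1–B4, B3–B5, B4–B6

Every bag has size at most 4, so the width is 4 − 1 = 3 and tw(G) ≤ 3. For the lower bound, the 4 vertices {1, 4, 7, 9} are pairwise adjacent, and any tree decomposition puts a clique entirely inside one bag — forcing width ≥ 3. The upper and lower bounds meet at 3, so that is the treewidth.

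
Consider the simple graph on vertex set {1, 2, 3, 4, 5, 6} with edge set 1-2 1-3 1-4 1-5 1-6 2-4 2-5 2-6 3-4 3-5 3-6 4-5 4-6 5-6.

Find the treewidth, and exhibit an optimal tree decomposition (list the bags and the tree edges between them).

The largest bag has 5 vertices, giving width 4; this decomposition certifies tw(G) ≤ 4. For the lower bound, the 5 vertices {1, 2, 4, 5, 6} are pairwise adjacent, and any tree decomposition puts a clique entirely inside one bag — forcing width ≥ 4. Hence tw(G) = 4 exactly.

Treewidth 4.
One such decomposition:
Bags: B1 = {1, 3, 4, 5, 6}  B2 = {1, 2, 4, 5, 6}
Tree: B1–B2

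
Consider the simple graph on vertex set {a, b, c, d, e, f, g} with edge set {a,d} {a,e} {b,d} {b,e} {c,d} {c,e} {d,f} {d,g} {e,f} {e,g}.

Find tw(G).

2

A width-2 tree decomposition is:
Bags: B1 = {a, d, e}  B2 = {d, e, f}  B3 = {c, d, e}  B4 = {d, e, g}  B5 = {b, d, e}
Tree: B1–B2, B2–B3, B3–B4, B4–B5
The largest bag has 3 vertices, giving width 2; this decomposition certifies tw(G) ≤ 2. For the lower bound, G contains the cycle e–a–d–f–e, so G is not a forest; only forests have treewidth ≤ 1, hence tw(G) ≥ 2. The upper and lower bounds meet at 2, so that is the treewidth.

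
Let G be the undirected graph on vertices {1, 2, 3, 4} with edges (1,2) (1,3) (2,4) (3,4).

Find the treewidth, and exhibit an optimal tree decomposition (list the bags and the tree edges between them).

Every bag has size at most 3, so the width is 3 − 1 = 2 and tw(G) ≤ 2. Since 3–1–2–4–3 is a cycle in G, G is not acyclic. Forests are exactly the graphs of treewidth ≤ 1, so tw(G) ≥ 2. The upper and lower bounds meet at 2, so that is the treewidth.

Treewidth 2.
Bags: B1 = {1, 2, 3}  B2 = {2, 3, 4}
Tree: B1–B2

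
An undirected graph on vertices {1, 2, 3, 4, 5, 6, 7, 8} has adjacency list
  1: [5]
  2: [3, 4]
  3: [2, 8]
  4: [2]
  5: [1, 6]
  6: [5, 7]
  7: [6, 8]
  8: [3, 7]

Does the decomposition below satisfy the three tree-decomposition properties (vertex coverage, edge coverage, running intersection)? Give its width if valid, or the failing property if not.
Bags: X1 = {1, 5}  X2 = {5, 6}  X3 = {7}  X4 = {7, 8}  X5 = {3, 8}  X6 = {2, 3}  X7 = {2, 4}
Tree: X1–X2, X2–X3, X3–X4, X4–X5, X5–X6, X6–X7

A tree decomposition must satisfy three properties: every vertex lies in some bag; for every edge, both endpoints lie together in some bag; and for every vertex, the bags containing it form a connected subtree. Here edge (6,7) lies in no bag, so the decomposition is invalid.

No — edge (6,7) lies in no bag.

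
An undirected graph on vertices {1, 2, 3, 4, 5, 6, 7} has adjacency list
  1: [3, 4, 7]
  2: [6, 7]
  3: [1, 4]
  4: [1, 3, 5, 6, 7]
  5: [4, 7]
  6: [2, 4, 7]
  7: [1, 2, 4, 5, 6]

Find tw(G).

A width-2 tree decomposition is:
Bags: B1 = {1, 4, 7}  B2 = {4, 5, 7}  B3 = {4, 6, 7}  B4 = {1, 3, 4}  B5 = {2, 6, 7}
Tree: B1–B2, B2–B3, B1–B4, B3–B5
Each bag holds 3 vertices, so the decomposition has width 2, which upper-bounds the treewidth. On the other hand G contains the 3-clique {2, 6, 7}. A clique must lie in a single bag of any decomposition, so no decomposition can have width below 2. Therefore the treewidth is 2.

2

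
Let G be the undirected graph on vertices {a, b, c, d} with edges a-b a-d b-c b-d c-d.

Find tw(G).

2

A width-2 tree decomposition is:
Bags: B1 = {b, c, d}  B2 = {a, b, d}
Tree: B1–B2
Each bag holds 3 vertices, so the decomposition has width 2, which upper-bounds the treewidth. On the other hand G contains the 3-clique {b, c, d}. A clique must lie in a single bag of any decomposition, so no decomposition can have width below 2. Hence tw(G) = 2 exactly.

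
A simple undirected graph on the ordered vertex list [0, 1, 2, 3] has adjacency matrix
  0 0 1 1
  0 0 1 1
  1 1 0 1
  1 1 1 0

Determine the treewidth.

A width-2 tree decomposition is:
Bags: B1 = {0, 2, 3}  B2 = {1, 2, 3}
Tree: B1–B2
Each bag holds 3 vertices, so the decomposition has width 2, which upper-bounds the treewidth. For the lower bound, the 3 vertices {0, 2, 3} are pairwise adjacent, and any tree decomposition puts a clique entirely inside one bag — forcing width ≥ 2. Combining the bounds, tw(G) = 2.

2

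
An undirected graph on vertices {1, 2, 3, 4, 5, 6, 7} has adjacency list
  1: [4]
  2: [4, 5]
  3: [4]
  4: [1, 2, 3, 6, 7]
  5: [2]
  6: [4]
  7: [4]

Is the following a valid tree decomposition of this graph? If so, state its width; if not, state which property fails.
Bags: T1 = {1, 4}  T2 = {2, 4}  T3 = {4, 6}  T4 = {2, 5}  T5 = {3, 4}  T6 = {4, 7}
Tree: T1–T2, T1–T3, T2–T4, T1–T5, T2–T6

Yes; width 1.

Every vertex of G appears in some bag (union = {1, 2, 3, 4, 5, 6, 7}); every edge is covered by a bag; and for each vertex v the set of bags containing v is connected in the bag tree. The decomposition is therefore valid. The largest bag has 2 vertices, so the width is 1.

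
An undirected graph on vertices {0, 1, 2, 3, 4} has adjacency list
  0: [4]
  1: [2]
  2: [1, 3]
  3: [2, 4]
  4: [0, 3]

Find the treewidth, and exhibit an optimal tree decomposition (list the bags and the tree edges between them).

Each bag holds 2 vertices, so the decomposition has width 1, which upper-bounds the treewidth. Since G has at least one edge (e.g. 1–2), it is not an edgeless graph, so tw(G) ≥ 1. Combining the bounds, tw(G) = 1.

Treewidth 1.
One optimal decomposition is:
Bags: B1 = {1, 2}  B2 = {2, 3}  B3 = {3, 4}  B4 = {0, 4}
Tree: B1–B2, B2–B3, B3–B4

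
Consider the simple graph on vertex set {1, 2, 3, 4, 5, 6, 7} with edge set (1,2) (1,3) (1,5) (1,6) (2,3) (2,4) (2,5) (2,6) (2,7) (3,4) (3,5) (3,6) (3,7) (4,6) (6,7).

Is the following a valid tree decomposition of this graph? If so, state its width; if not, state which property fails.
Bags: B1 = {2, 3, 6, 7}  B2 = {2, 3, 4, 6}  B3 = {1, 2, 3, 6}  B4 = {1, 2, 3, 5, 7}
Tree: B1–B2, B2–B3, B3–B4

No — bags containing vertex 7 are not connected in the tree.

A tree decomposition must satisfy three properties: every vertex lies in some bag; for every edge, both endpoints lie together in some bag; and for every vertex, the bags containing it form a connected subtree. Here bags containing vertex 7 are not connected in the tree, so the decomposition is invalid.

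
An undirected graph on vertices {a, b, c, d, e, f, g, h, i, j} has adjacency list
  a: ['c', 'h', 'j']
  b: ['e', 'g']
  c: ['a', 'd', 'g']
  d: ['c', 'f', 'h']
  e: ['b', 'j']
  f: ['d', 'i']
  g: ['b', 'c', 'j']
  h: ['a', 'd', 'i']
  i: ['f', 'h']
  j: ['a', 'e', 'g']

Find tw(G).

A width-2 tree decomposition is:
Bags: B1 = {b, e, j}  B2 = {b, g, j}  B3 = {a, g, j}  B4 = {a, c, g}  B5 = {a, c, h}  B6 = {c, d, h}  B7 = {d, h, i}  B8 = {d, f, i}
Tree: B1–B2, B2–B3, B3–B4, B4–B5, B5–B6, B6–B7, B7–B8
Every bag has size at most 3, so the width is 3 − 1 = 2 and tw(G) ≤ 2. The edges e–b–g–j–e form a cycle, so G is not a tree and its treewidth is at least 2. Hence tw(G) = 2 exactly.

2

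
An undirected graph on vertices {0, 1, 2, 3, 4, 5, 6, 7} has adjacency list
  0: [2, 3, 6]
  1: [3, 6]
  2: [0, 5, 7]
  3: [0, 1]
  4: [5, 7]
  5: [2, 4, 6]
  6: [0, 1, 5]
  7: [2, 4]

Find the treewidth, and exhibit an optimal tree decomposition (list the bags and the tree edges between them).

Treewidth 2.
Bags: B1 = {4, 5, 7}  B2 = {2, 5, 7}  B3 = {2, 5, 6}  B4 = {0, 2, 6}  B5 = {0, 1, 6}  B6 = {0, 1, 3}
Tree: B1–B2, B2–B3, B3–B4, B4–B5, B5–B6

Every bag has size at most 3, so the width is 3 − 1 = 2 and tw(G) ≤ 2. Since 4–7–2–5–4 is a cycle in G, G is not acyclic. Forests are exactly the graphs of treewidth ≤ 1, so tw(G) ≥ 2. Combining the bounds, tw(G) = 2.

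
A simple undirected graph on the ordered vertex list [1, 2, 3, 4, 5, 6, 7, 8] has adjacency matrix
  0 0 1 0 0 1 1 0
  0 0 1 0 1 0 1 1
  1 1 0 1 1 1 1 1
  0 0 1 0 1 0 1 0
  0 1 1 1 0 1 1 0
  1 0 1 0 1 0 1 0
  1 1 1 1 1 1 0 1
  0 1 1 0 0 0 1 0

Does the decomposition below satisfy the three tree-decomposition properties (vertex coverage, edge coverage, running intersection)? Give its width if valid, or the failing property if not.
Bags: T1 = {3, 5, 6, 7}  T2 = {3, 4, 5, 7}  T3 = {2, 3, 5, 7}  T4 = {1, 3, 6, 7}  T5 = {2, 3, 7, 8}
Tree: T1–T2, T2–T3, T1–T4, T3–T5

Vertex coverage: the bags together contain {1, 2, 3, 4, 5, 6, 7, 8}, the full vertex set. Edge coverage: each edge of G has both endpoints in at least one bag. Running intersection: for every vertex, the bags containing it form a connected subtree. All three properties hold, so this is a valid tree decomposition of width max|bag| − 1 = 3, and hence tw(G) ≤ 3.

Yes; width 3.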